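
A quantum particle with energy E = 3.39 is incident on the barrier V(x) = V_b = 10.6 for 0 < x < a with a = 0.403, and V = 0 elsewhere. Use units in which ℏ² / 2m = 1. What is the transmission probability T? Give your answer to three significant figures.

T = 0.338

E < V_b: inside the barrier ψ ∝ e^{±κx} with κ = √(2m(V_b − E))/ℏ = 2.685.
κa = 1.082, sinh(κa) = 1.306.
Matching ψ, ψ′ at both faces gives T = [1 + V_b² sinh²(κa) / (4E(V_b − E))]⁻¹ = 1/2.960 = 0.338.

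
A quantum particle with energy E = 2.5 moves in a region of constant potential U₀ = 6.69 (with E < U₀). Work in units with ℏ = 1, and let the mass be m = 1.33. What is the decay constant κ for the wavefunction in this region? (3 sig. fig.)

Since E < U₀ the TISE in this region is ψ'' = κ²ψ with κ = √(2m(U₀ − E))/ℏ.
κ = √(2 × 1.33 × 4.19) = 3.338.

κ = 3.34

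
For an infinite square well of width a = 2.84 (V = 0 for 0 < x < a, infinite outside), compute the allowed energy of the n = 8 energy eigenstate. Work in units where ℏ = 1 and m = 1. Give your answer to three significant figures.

E = 39.2

The infinite-well eigenfunctions ψ_n = √(2/a) sin(nπx/a) vanish at both walls, giving E_n = n²π²ℏ²/(2ma²).
E_8 = 8² × π² / (2 × 1 × 2.84²) = 39.16.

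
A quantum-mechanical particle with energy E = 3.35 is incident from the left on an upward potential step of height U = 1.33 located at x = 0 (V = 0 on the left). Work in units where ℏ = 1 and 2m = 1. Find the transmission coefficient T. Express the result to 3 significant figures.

T = 0.984

The wavenumbers are k₁ = √(2mE)/ℏ = 1.830 on the left and k₂ = √(2m(E − U))/ℏ = 1.421 on the right.
Matching ψ and ψ′ at x = 0 gives r = (k₁ − k₂)/(k₁ + k₂), so R = r² = 0.01582 and T = 1 − R = 0.9842.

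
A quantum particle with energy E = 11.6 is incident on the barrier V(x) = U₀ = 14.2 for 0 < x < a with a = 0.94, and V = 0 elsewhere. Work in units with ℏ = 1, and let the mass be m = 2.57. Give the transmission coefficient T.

T = 0.00248

Since E < U₀ the interior solution is evanescent with decay constant κ = √(2m(U₀ − E))/ℏ = 3.656.
κa = 3.436, sinh(κa) = 15.52.
The exact tunnelling result is T⁻¹ = 1 + U₀² sinh²(κa) / [4E(U₀ − E)] = 403.6, so T = 0.00248.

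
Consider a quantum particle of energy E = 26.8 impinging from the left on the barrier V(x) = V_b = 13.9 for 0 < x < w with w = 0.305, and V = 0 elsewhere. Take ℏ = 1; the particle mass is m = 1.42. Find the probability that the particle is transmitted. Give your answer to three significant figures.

T = 0.885

E > V_b: inside the barrier k₂ = √(2m(E − V_b))/ℏ = 6.053, k₂w = 1.846.
Matching at both interfaces gives T⁻¹ = 1 + V_b² sin²(k₂w) / [4E(E − V_b)] = 1.129, hence T = 0.885.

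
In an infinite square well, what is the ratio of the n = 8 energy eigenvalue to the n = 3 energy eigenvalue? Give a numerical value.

E_n = n²π²ℏ²/(2mL²) so the ratio is n₂²/n₁² = 64/9 = 7.11111.

7.11111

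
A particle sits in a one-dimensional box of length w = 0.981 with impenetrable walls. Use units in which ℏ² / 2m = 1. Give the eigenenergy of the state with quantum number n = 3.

E = 92.3

The infinite-well eigenfunctions ψ_n = √(2/w) sin(nπx/w) vanish at both walls, giving E_n = n²π²ℏ²/(2mw²).
E_3 = 3² × π² / (2 × 0.5 × 0.981²) = 92.30.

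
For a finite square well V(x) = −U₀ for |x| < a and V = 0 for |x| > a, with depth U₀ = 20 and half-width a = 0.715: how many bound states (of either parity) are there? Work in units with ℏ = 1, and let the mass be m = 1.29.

N = 4

Define the well-strength parameter z₀ = (a/ℏ)√(2mU₀) = 0.715 × √(2·1.29·20) = 5.136.
The even/odd transcendental equations gain one root per π/2 in z₀, giving N = 1 + ⌊2z₀/π⌋ = 1 + ⌊3.270⌋ = 4.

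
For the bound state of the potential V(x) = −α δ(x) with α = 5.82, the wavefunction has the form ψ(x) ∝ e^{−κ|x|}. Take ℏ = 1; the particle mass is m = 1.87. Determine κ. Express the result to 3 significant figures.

κ = 10.9

Integrating the TISE across x = 0 gives the cusp condition ψ'(0⁺) − ψ'(0⁻) = −(2mα/ℏ²)ψ(0).
With ψ ∝ e^{−κ|x|} this yields −2κ = −2mα/ℏ², so κ = mα/ℏ² = 10.88.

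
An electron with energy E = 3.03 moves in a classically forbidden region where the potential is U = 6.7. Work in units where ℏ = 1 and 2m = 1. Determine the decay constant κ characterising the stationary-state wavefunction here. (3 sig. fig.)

κ = 1.92

Since E < U the TISE in this region is ψ'' = κ²ψ with κ = √(2m(U − E))/ℏ.
κ = √(2 × 0.5 × 3.67) = 1.916.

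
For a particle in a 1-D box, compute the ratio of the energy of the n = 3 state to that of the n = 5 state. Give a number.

E_n = n²π²ℏ²/(2mL²) so the ratio is n₂²/n₁² = 9/25 = 0.36.

0.36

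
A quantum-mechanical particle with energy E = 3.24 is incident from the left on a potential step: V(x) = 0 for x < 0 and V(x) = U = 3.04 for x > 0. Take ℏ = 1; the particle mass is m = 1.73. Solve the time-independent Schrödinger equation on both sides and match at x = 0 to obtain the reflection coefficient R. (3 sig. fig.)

R = 0.362

On each side the TISE gives plane waves with k = √(2m(E − V))/ℏ: k₁ = √(2·1.73·3.24) = 3.348, k₂ = √(2·1.73·0.2) = 0.8319.
Matching ψ and ψ′ at x = 0 gives r = (k₁ − k₂)/(k₁ + k₂), so R = r² = 0.3624 and T = 1 − R = 0.6376.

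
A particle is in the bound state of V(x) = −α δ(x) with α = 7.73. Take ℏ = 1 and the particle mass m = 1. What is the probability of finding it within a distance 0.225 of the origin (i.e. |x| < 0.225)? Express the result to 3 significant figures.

The normalised bound state is ψ = √κ e^{−κ|x|} with κ = mα/ℏ² = 7.730.
P(|x| < d) = ∫_{−d}^{d} κ e^{−2κ|x|} dx = 1 − e^{−2κd} = 1 − e^{−3.479} = 0.9691.

P = 0.969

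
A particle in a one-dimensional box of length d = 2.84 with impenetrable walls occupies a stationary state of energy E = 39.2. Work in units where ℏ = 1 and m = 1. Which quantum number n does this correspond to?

n = 8

From E_n = n²π²ℏ²/(2md²) invert to n = √(2md²E)/(πℏ).
n = (2.84/π) × √(2 × 1 × 39.2) = 8.004 → n = 8.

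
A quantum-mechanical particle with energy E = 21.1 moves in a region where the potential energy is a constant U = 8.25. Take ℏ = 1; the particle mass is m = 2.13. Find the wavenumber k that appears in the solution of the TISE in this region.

With E > U the solution is oscillatory, ψ ∝ e^{±ikx} with k = √(2m(E − U))/ℏ.
k = √(2 × 2.13 × 12.85) = 7.399.

k = 7.40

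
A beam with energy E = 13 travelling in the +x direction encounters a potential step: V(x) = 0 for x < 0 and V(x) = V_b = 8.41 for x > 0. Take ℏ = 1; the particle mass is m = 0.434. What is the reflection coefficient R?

R = 0.0648

On each side the TISE gives plane waves with k = √(2m(E − V))/ℏ: k₁ = √(2·0.434·13) = 3.359, k₂ = √(2·0.434·4.59) = 1.996.
Matching ψ and ψ′ at x = 0 gives r = (k₁ − k₂)/(k₁ + k₂), so R = r² = 0.06479 and T = 1 − R = 0.9352.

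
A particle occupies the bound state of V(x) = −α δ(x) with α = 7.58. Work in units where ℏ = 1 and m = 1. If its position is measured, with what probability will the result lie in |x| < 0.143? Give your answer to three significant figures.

P = 0.886

The normalised bound state is ψ = √κ e^{−κ|x|} with κ = mα/ℏ² = 7.580.
P(|x| < d) = ∫_{−d}^{d} κ e^{−2κ|x|} dx = 1 − e^{−2κd} = 1 − e^{−2.168} = 0.8856.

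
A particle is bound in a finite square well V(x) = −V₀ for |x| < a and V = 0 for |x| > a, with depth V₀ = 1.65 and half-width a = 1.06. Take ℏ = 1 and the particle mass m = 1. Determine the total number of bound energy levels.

N = 2

Define the well-strength parameter z₀ = (a/ℏ)√(2mV₀) = 1.06 × √(2·1·1.65) = 1.926.
A new bound state (alternating even/odd) appears each time z₀ passes a multiple of π/2, so N = ⌊2z₀/π⌋ + 1 = ⌊1.226⌋ + 1 = 2.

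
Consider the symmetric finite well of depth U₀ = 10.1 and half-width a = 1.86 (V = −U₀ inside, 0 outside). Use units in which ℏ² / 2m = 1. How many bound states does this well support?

N = 4

The dimensionless depth is z₀ = a√(2mU₀)/ℏ = 1.86 × √(10.10) = 5.911.
The even/odd transcendental equations gain one root per π/2 in z₀, giving N = 1 + ⌊2z₀/π⌋ = 1 + ⌊3.763⌋ = 4.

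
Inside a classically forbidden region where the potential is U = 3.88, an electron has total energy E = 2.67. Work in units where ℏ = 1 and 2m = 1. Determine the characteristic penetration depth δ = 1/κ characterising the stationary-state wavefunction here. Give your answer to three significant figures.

δ = 0.909

Since E < U the TISE in this region is ψ'' = κ²ψ with κ = √(2m(U − E))/ℏ.
κ = √(2 × 0.5 × 1.21) = 1.100. The penetration depth is δ = 1/κ = 0.909.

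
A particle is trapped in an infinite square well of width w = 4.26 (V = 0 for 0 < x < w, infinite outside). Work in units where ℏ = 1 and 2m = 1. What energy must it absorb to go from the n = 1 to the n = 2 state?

E_n = n²π²ℏ²/(2mw²), so ΔE = (2² − 1²) π²ℏ²/(2mw²).
ΔE = 3 × π² / (2 × 0.5 × 4.26²) = 1.632.

ΔE = 1.63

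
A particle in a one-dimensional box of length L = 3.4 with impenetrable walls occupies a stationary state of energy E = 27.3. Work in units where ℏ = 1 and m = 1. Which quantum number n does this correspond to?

From E_n = n²π²ℏ²/(2mL²) invert to n = √(2mL²E)/(πℏ).
n = (3.4/π) × √(2 × 1 × 27.3) = 7.997 → n = 8.

n = 8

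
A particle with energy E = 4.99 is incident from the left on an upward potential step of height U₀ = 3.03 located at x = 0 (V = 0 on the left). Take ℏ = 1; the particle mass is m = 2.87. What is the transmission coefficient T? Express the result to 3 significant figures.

On each side the TISE gives plane waves with k = √(2m(E − V))/ℏ: k₁ = √(2·2.87·4.99) = 5.352, k₂ = √(2·2.87·1.96) = 3.354.
Matching ψ and ψ′ at x = 0 gives r = (k₁ − k₂)/(k₁ + k₂), so R = r² = 0.05265 and T = 1 − R = 0.9473.

T = 0.947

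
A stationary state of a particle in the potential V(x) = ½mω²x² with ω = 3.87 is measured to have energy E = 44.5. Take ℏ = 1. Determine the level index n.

E_n = ℏω(n + ½) ⇒ n = E/(ℏω) − ½ = 44.5/3.87 − 0.5 = 10.999 → n = 11.

n = 11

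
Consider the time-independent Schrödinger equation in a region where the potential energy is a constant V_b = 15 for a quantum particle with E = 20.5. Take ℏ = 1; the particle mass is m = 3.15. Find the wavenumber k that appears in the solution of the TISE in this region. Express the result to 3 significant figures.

With E > V_b the solution is oscillatory, ψ ∝ e^{±ikx} with k = √(2m(E − V_b))/ℏ.
k = √(2 × 3.15 × 5.5) = 5.886.

k = 5.89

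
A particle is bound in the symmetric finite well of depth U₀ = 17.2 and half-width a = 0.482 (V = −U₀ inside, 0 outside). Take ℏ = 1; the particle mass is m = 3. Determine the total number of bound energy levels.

Define the well-strength parameter z₀ = (a/ℏ)√(2mU₀) = 0.482 × √(2·3·17.2) = 4.897.
The even/odd transcendental equations gain one root per π/2 in z₀, giving N = 1 + ⌊2z₀/π⌋ = 1 + ⌊3.117⌋ = 4.

N = 4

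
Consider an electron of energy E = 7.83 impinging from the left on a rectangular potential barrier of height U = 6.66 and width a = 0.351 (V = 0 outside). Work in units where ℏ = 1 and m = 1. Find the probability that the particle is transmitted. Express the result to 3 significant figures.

T = 0.759

Above the barrier the interior wavenumber is k₂ = √(2m(E − U))/ℏ = 1.530, giving phase k₂a = 0.5369.
T = [1 + U² sin²(k₂a) / (4E(E − U))]⁻¹ = 1/1.317 = 0.759.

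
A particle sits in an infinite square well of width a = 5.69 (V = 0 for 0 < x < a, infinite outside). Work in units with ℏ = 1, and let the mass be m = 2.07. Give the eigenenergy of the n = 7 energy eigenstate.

E = 3.61

Requiring ψ(0) = ψ(a) = 0 quantises k = nπ/a, hence E_n = ℏ²k²/2m = n²π²ℏ²/(2ma²).
E_7 = 7² × π² / (2 × 2.07 × 5.69²) = 3.608.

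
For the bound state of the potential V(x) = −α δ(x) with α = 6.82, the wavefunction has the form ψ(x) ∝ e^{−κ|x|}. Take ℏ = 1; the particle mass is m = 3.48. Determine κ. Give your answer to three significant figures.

Integrating the TISE across x = 0 gives the cusp condition ψ'(0⁺) − ψ'(0⁻) = −(2mα/ℏ²)ψ(0).
With ψ ∝ e^{−κ|x|} this yields −2κ = −2mα/ℏ², so κ = mα/ℏ² = 23.73.

κ = 23.7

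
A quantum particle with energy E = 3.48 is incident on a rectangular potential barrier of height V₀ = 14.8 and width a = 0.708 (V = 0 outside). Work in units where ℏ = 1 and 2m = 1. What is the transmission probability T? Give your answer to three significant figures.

Since E < V₀ the interior solution is evanescent with decay constant κ = √(2m(V₀ − E))/ℏ = 3.365.
κa = 2.382, sinh(κa) = 5.368.
The exact tunnelling result is T⁻¹ = 1 + V₀² sinh²(κa) / [4E(V₀ − E)] = 41.05, so T = 0.0244.

T = 0.0244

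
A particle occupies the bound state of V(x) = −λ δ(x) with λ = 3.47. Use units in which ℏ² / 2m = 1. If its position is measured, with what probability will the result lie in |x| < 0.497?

The normalised bound state is ψ = √κ e^{−κ|x|} with κ = mλ/ℏ² = 1.735.
P(|x| < d) = ∫_{−d}^{d} κ e^{−2κ|x|} dx = 1 − e^{−2κd} = 1 − e^{−1.725} = 0.8218.

P = 0.822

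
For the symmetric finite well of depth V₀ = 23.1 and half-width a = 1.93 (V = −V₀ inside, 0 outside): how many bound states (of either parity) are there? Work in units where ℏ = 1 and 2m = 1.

N = 6

Define the well-strength parameter z₀ = (a/ℏ)√(2mV₀) = 1.93 × √(2·0.5·23.1) = 9.276.
A new bound state (alternating even/odd) appears each time z₀ passes a multiple of π/2, so N = ⌊2z₀/π⌋ + 1 = ⌊5.905⌋ + 1 = 6.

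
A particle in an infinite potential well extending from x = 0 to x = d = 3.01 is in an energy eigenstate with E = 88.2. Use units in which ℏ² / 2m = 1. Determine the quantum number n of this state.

From E_n = n²π²ℏ²/(2md²) invert to n = √(2md²E)/(πℏ).
n = (3.01/π) × √(2 × 0.5 × 88.2) = 8.998 → n = 9.

n = 9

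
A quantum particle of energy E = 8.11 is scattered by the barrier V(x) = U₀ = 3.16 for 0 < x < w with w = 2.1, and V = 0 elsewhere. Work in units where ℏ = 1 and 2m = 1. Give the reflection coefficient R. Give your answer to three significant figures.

E > U₀: inside the barrier k₂ = √(2m(E − U₀))/ℏ = 2.225, k₂w = 4.672.
Matching at both interfaces gives T⁻¹ = 1 + U₀² sin²(k₂w) / [4E(E − U₀)] = 1.062, hence T = 0.942.
R = 1 − T = 0.0585.

R = 0.0585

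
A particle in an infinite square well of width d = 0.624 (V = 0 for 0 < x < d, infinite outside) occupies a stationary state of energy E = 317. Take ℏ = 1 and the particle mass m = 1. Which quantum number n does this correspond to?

From E_n = n²π²ℏ²/(2md²) invert to n = √(2md²E)/(πℏ).
n = (0.624/π) × √(2 × 1 × 317) = 5.001 → n = 5.

n = 5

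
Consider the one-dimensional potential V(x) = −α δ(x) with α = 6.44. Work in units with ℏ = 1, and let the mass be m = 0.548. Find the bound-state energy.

E = -11.4

The bound state is ψ(x) = √κ e^{−κ|x|}. The derivative jump ψ'(0⁺) − ψ'(0⁻) = −(2mα/ℏ²)ψ(0) fixes κ = mα/ℏ² = 3.529.
Then E = −ℏ²κ²/(2m) = −mα²/(2ℏ²) = -11.36.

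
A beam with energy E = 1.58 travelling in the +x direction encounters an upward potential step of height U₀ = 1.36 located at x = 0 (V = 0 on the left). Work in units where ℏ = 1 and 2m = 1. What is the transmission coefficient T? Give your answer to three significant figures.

On each side the TISE gives plane waves with k = √(2m(E − V))/ℏ: k₁ = √(2·½·1.58) = 1.257, k₂ = √(2·½·0.22) = 0.4690.
Continuity of ψ and ψ′ at the step yields the reflection amplitude r = (k₁ − k₂)/(k₁ + k₂) = 0.4565; thus R = |r|² = 0.2084, T = 0.7916.

T = 0.792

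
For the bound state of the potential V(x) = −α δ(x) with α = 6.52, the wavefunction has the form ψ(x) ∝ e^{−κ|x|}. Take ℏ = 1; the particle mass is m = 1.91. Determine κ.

κ = 12.5

Integrate −(ℏ²/2m)ψ'' − αδ(x)ψ = Eψ from −ε to +ε: the ψ'' term gives ψ'(0⁺) − ψ'(0⁻) and the δ term gives −(2mα/ℏ²)ψ(0).
With ψ ∝ e^{−κ|x|} this yields −2κ = −2mα/ℏ², so κ = mα/ℏ² = 12.45.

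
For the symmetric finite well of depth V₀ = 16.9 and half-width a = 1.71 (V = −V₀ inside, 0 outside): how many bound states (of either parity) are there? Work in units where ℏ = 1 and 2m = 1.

Define the well-strength parameter z₀ = (a/ℏ)√(2mV₀) = 1.71 × √(2·0.5·16.9) = 7.030.
The even/odd transcendental equations gain one root per π/2 in z₀, giving N = 1 + ⌊2z₀/π⌋ = 1 + ⌊4.475⌋ = 5.

N = 5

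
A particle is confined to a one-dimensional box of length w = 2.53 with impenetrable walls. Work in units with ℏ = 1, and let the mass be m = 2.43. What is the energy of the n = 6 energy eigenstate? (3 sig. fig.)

The infinite-well eigenfunctions ψ_n = √(2/w) sin(nπx/w) vanish at both walls, giving E_n = n²π²ℏ²/(2mw²).
E_6 = 6² × π² / (2 × 2.43 × 2.53²) = 11.42.

E = 11.4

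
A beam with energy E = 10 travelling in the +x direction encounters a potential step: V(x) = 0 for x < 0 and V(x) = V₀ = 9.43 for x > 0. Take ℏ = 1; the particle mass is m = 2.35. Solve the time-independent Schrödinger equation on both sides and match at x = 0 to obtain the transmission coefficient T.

T = 0.622

The wavenumbers are k₁ = √(2mE)/ℏ = 6.856 on the left and k₂ = √(2m(E − V₀))/ℏ = 1.637 on the right.
Matching ψ and ψ′ at x = 0 gives r = (k₁ − k₂)/(k₁ + k₂), so R = r² = 0.3777 and T = 1 − R = 0.6223.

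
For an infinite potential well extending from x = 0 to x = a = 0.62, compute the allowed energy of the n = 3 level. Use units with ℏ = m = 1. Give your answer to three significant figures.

E = 116

The infinite-well eigenfunctions ψ_n = √(2/a) sin(nπx/a) vanish at both walls, giving E_n = n²π²ℏ²/(2ma²).
E_3 = 3² × π² / (2 × 1 × 0.62²) = 115.5.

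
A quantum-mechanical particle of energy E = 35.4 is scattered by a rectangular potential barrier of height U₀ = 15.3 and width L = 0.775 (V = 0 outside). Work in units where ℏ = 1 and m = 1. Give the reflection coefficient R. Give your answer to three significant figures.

E > U₀: inside the barrier k₂ = √(2m(E − U₀))/ℏ = 6.340, k₂L = 4.914.
T = [1 + U₀² sin²(k₂L) / (4E(E − U₀))]⁻¹ = 1/1.079 = 0.927.
R = 1 − T = 0.0732.

R = 0.0732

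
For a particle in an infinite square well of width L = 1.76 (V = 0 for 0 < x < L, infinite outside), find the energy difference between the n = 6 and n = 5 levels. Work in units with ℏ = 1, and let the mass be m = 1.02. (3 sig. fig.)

ΔE = 17.2

E_n = n²π²ℏ²/(2mL²), so ΔE = (6² − 5²) π²ℏ²/(2mL²).
ΔE = 11 × π² / (2 × 1.02 × 1.76²) = 17.18.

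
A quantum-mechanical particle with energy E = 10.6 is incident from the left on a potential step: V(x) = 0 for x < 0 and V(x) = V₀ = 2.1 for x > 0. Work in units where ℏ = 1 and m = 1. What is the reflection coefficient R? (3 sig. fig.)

R = 0.00304

The wavenumbers are k₁ = √(2mE)/ℏ = 4.604 on the left and k₂ = √(2m(E − V₀))/ℏ = 4.123 on the right.
Continuity of ψ and ψ′ at the step yields the reflection amplitude r = (k₁ − k₂)/(k₁ + k₂) = 0.05514; thus R = |r|² = 0.003041, T = 0.9970.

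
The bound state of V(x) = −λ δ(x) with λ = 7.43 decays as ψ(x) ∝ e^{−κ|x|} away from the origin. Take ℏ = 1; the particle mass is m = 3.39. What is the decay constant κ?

Integrate −(ℏ²/2m)ψ'' − λδ(x)ψ = Eψ from −ε to +ε: the ψ'' term gives ψ'(0⁺) − ψ'(0⁻) and the δ term gives −(2mλ/ℏ²)ψ(0).
With ψ ∝ e^{−κ|x|} this yields −2κ = −2mλ/ℏ², so κ = mλ/ℏ² = 25.19.

κ = 25.2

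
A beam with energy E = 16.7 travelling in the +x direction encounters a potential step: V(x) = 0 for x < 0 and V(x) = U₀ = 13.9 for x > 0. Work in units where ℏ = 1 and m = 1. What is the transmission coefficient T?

T = 0.824

The wavenumbers are k₁ = √(2mE)/ℏ = 5.779 on the left and k₂ = √(2m(E − U₀))/ℏ = 2.366 on the right.
Matching ψ and ψ′ at x = 0 gives r = (k₁ − k₂)/(k₁ + k₂), so R = r² = 0.1755 and T = 1 − R = 0.8245.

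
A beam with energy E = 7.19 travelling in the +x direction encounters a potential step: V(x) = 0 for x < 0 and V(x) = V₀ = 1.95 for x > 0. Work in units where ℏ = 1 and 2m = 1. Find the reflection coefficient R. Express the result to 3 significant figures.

The wavenumbers are k₁ = √(2mE)/ℏ = 2.681 on the left and k₂ = √(2m(E − V₀))/ℏ = 2.289 on the right.
Matching ψ and ψ′ at x = 0 gives r = (k₁ − k₂)/(k₁ + k₂), so R = r² = 0.006230 and T = 1 − R = 0.9938.

R = 0.00623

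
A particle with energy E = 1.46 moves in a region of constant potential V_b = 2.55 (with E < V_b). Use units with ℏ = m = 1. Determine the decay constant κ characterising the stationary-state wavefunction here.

Since E < V_b the TISE in this region is ψ'' = κ²ψ with κ = √(2m(V_b − E))/ℏ.
κ = √(2 × 1 × 1.09) = 1.476.

κ = 1.48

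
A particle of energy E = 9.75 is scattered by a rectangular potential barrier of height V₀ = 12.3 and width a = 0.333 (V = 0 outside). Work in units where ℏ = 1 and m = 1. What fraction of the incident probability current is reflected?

E < V₀: inside the barrier ψ ∝ e^{±κx} with κ = √(2m(V₀ − E))/ℏ = 2.258.
κa = 0.7520, sinh(κa) = 0.8249.
Matching ψ, ψ′ at both faces gives T = [1 + V₀² sinh²(κa) / (4E(V₀ − E))]⁻¹ = 1/2.035 = 0.491.
R = 1 − T = 0.509.

R = 0.509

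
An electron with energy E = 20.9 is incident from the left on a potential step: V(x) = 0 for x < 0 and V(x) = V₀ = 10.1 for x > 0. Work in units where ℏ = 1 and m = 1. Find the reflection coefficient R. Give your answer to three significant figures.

R = 0.0268

On each side the TISE gives plane waves with k = √(2m(E − V))/ℏ: k₁ = √(2·1·20.9) = 6.465, k₂ = √(2·1·10.8) = 4.648.
Matching ψ and ψ′ at x = 0 gives r = (k₁ − k₂)/(k₁ + k₂), so R = r² = 0.02675 and T = 1 − R = 0.9732.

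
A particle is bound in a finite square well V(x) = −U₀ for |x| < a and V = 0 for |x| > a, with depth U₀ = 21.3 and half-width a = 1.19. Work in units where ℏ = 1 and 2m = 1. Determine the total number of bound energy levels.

N = 4

The dimensionless depth is z₀ = a√(2mU₀)/ℏ = 1.19 × √(21.30) = 5.492.
A new bound state (alternating even/odd) appears each time z₀ passes a multiple of π/2, so N = ⌊2z₀/π⌋ + 1 = ⌊3.496⌋ + 1 = 4.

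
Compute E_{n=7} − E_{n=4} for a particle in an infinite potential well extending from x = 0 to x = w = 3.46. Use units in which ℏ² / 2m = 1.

ΔE = 27.2

E_n = n²π²ℏ²/(2mw²), so ΔE = (7² − 4²) π²ℏ²/(2mw²).
ΔE = 33 × π² / (2 × 0.5 × 3.46²) = 27.21.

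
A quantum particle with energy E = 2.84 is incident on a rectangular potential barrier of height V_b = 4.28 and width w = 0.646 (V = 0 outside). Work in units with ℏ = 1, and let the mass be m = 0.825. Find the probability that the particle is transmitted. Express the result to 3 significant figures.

Since E < V_b the interior solution is evanescent with decay constant κ = √(2m(V_b − E))/ℏ = 1.541.
κw = 0.9958, sinh(κw) = 1.169.
The exact tunnelling result is T⁻¹ = 1 + V_b² sinh²(κw) / [4E(V_b − E)] = 2.529, so T = 0.395.

T = 0.395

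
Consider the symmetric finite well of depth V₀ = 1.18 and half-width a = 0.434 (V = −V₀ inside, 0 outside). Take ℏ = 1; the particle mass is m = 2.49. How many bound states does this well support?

N = 1

The dimensionless depth is z₀ = a√(2mV₀)/ℏ = 0.434 × √(5.876) = 1.052.
The even/odd transcendental equations gain one root per π/2 in z₀, giving N = 1 + ⌊2z₀/π⌋ = 1 + ⌊0.6698⌋ = 1.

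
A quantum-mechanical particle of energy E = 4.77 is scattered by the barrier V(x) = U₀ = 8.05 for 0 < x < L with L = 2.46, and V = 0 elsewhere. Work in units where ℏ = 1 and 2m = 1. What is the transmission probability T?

T = 0.000521

Since E < U₀ the interior solution is evanescent with decay constant κ = √(2m(U₀ − E))/ℏ = 1.811.
κL = 4.455, sinh(κL) = 43.03.
The exact tunnelling result is T⁻¹ = 1 + U₀² sinh²(κL) / [4E(U₀ − E)] = 1919, so T = 0.000521.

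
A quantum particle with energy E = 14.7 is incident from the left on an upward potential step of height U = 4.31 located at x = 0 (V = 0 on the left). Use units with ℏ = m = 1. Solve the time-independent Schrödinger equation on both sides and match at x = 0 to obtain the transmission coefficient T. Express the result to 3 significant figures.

On each side the TISE gives plane waves with k = √(2m(E − V))/ℏ: k₁ = √(2·1·14.7) = 5.422, k₂ = √(2·1·10.39) = 4.559.
Continuity of ψ and ψ′ at the step yields the reflection amplitude r = (k₁ − k₂)/(k₁ + k₂) = 0.08653; thus R = |r|² = 0.007488, T = 0.9925.

T = 0.993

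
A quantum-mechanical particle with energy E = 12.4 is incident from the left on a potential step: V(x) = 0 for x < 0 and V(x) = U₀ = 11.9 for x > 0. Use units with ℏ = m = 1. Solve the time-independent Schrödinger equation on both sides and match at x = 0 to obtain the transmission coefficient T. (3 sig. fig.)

On each side the TISE gives plane waves with k = √(2m(E − V))/ℏ: k₁ = √(2·1·12.4) = 4.980, k₂ = √(2·1·0.5) = 1.000.
Continuity of ψ and ψ′ at the step yields the reflection amplitude r = (k₁ − k₂)/(k₁ + k₂) = 0.6655; thus R = |r|² = 0.4430, T = 0.5570.

T = 0.557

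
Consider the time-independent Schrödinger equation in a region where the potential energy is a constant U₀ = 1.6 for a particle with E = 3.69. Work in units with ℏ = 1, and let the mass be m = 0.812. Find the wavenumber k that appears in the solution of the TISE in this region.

k = 1.84

With E > U₀ the solution is oscillatory, ψ ∝ e^{±ikx} with k = √(2m(E − U₀))/ℏ.
k = √(2 × 0.812 × 2.09) = 1.842.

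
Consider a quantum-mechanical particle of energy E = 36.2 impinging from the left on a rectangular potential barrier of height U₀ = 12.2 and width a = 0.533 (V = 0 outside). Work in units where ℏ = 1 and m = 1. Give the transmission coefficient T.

E > U₀: inside the barrier k₂ = √(2m(E − U₀))/ℏ = 6.928, k₂a = 3.693.
T = [1 + U₀² sin²(k₂a) / (4E(E − U₀))]⁻¹ = 1/1.012 = 0.988.

T = 0.988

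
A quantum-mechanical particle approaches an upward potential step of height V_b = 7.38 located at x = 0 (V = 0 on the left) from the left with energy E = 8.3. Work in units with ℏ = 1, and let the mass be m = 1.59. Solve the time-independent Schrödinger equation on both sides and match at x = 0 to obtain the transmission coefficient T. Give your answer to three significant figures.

T = 0.750

On each side the TISE gives plane waves with k = √(2m(E − V))/ℏ: k₁ = √(2·1.59·8.3) = 5.138, k₂ = √(2·1.59·0.92) = 1.710.
Matching ψ and ψ′ at x = 0 gives r = (k₁ − k₂)/(k₁ + k₂), so R = r² = 0.2505 and T = 1 − R = 0.7495.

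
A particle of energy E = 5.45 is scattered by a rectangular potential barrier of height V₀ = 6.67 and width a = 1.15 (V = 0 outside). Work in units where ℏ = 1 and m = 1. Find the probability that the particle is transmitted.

T = 0.0651

Since E < V₀ the interior solution is evanescent with decay constant κ = √(2m(V₀ − E))/ℏ = 1.562.
κa = 1.796, sinh(κa) = 2.931.
Matching ψ, ψ′ at both faces gives T = [1 + V₀² sinh²(κa) / (4E(V₀ − E))]⁻¹ = 1/15.37 = 0.0651.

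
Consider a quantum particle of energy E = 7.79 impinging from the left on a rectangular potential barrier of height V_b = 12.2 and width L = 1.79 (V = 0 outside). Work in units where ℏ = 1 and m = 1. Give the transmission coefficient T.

Since E < V_b the interior solution is evanescent with decay constant κ = √(2m(V_b − E))/ℏ = 2.970.
κL = 5.316, sinh(κL) = 101.8.
The exact tunnelling result is T⁻¹ = 1 + V_b² sinh²(κL) / [4E(V_b − E)] = 11220, so T = 0.0000891.

T = 0.0000891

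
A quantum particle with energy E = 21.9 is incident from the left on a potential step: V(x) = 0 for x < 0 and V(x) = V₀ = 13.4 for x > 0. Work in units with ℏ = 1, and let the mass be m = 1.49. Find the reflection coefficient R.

R = 0.0540

The wavenumbers are k₁ = √(2mE)/ℏ = 8.078 on the left and k₂ = √(2m(E − V₀))/ℏ = 5.033 on the right.
Continuity of ψ and ψ′ at the step yields the reflection amplitude r = (k₁ − k₂)/(k₁ + k₂) = 0.2323; thus R = |r|² = 0.05396, T = 0.9460.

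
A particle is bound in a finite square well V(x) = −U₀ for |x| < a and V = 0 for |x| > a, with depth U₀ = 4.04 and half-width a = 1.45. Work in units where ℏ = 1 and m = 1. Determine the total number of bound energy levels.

N = 3

The dimensionless depth is z₀ = a√(2mU₀)/ℏ = 1.45 × √(8.080) = 4.122.
The even/odd transcendental equations gain one root per π/2 in z₀, giving N = 1 + ⌊2z₀/π⌋ = 1 + ⌊2.624⌋ = 3.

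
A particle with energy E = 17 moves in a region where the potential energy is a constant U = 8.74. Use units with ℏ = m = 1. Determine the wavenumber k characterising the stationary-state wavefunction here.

With E > U the solution is oscillatory, ψ ∝ e^{±ikx} with k = √(2m(E − U))/ℏ.
k = √(2 × 1 × 8.26) = 4.064.

k = 4.06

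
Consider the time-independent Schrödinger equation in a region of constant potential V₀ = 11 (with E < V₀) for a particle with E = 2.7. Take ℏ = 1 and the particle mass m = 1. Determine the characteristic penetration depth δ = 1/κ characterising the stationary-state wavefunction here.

Since E < V₀ the TISE in this region is ψ'' = κ²ψ with κ = √(2m(V₀ − E))/ℏ.
κ = √(2 × 1 × 8.3) = 4.074. The penetration depth is δ = 1/κ = 0.245.

δ = 0.245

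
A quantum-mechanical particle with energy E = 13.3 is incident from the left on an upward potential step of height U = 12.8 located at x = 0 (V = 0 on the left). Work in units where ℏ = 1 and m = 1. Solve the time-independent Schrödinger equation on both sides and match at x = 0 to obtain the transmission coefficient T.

On each side the TISE gives plane waves with k = √(2m(E − V))/ℏ: k₁ = √(2·1·13.3) = 5.158, k₂ = √(2·1·0.5) = 1.000.
Continuity of ψ and ψ′ at the step yields the reflection amplitude r = (k₁ − k₂)/(k₁ + k₂) = 0.6752; thus R = |r|² = 0.4559, T = 0.5441.

T = 0.544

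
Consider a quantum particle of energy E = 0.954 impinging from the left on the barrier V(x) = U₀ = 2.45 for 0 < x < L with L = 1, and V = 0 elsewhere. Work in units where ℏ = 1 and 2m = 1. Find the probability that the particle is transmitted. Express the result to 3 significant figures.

E < U₀: inside the barrier ψ ∝ e^{±κx} with κ = √(2m(U₀ − E))/ℏ = 1.223.
κL = 1.223, sinh(κL) = 1.552.
The exact tunnelling result is T⁻¹ = 1 + U₀² sinh²(κL) / [4E(U₀ − E)] = 3.532, so T = 0.283.

T = 0.283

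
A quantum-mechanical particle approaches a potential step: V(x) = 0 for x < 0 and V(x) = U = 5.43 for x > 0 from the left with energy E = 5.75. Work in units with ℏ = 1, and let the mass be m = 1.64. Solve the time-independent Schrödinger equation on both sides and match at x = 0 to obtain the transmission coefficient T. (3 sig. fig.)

T = 0.618

On each side the TISE gives plane waves with k = √(2m(E − V))/ℏ: k₁ = √(2·1.64·5.75) = 4.343, k₂ = √(2·1.64·0.32) = 1.024.
Continuity of ψ and ψ′ at the step yields the reflection amplitude r = (k₁ − k₂)/(k₁ + k₂) = 0.6182; thus R = |r|² = 0.3822, T = 0.6178.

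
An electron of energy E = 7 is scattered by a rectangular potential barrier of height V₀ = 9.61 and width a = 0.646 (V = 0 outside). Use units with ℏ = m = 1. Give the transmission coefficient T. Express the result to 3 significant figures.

Since E < V₀ the interior solution is evanescent with decay constant κ = √(2m(V₀ − E))/ℏ = 2.285.
κa = 1.476, sinh(κa) = 2.073.
Matching ψ, ψ′ at both faces gives T = [1 + V₀² sinh²(κa) / (4E(V₀ − E))]⁻¹ = 1/6.432 = 0.155.

T = 0.155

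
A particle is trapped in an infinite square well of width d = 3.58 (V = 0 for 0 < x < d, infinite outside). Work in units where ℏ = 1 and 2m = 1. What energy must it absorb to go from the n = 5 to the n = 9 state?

E_n = n²π²ℏ²/(2md²), so ΔE = (9² − 5²) π²ℏ²/(2md²).
ΔE = 56 × π² / (2 × 0.5 × 3.58²) = 43.12.

ΔE = 43.1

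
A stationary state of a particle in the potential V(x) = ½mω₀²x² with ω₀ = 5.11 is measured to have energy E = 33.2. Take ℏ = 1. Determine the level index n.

n = 6

Invert E_n = (n + ½)ℏω₀: n = E/ℏω₀ − ½ = 5.997, so n = 6.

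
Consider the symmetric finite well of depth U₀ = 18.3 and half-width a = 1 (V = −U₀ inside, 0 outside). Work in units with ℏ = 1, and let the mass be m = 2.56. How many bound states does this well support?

N = 7

Define the well-strength parameter z₀ = (a/ℏ)√(2mU₀) = 1 × √(2·2.56·18.3) = 9.680.
A new bound state (alternating even/odd) appears each time z₀ passes a multiple of π/2, so N = ⌊2z₀/π⌋ + 1 = ⌊6.162⌋ + 1 = 7.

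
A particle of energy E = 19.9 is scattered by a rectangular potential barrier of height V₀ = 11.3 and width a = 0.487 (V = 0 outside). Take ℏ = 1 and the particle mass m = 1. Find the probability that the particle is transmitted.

E > V₀: inside the barrier k₂ = √(2m(E − V₀))/ℏ = 4.147, k₂a = 2.020.
Matching at both interfaces gives T⁻¹ = 1 + V₀² sin²(k₂a) / [4E(E − V₀)] = 1.151, hence T = 0.869.

T = 0.869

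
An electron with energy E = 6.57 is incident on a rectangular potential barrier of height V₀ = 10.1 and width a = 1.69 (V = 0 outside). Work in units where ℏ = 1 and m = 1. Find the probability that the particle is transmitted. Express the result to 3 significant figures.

T = 0.000457

Since E < V₀ the interior solution is evanescent with decay constant κ = √(2m(V₀ − E))/ℏ = 2.657.
κa = 4.490, sinh(κa) = 44.57.
The exact tunnelling result is T⁻¹ = 1 + V₀² sinh²(κa) / [4E(V₀ − E)] = 2186, so T = 0.000457.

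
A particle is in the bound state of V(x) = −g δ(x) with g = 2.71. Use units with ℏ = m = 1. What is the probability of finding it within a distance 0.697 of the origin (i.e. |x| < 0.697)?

P = 0.977

The normalised bound state is ψ = √κ e^{−κ|x|} with κ = mg/ℏ² = 2.710.
P(|x| < d) = ∫_{−d}^{d} κ e^{−2κ|x|} dx = 1 − e^{−2κd} = 1 − e^{−3.778} = 0.9771.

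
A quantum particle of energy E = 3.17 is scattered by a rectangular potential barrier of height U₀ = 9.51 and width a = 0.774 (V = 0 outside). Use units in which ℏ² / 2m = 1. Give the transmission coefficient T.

Since E < U₀ the interior solution is evanescent with decay constant κ = √(2m(U₀ − E))/ℏ = 2.518.
κa = 1.949, sinh(κa) = 3.439.
Matching ψ, ψ′ at both faces gives T = [1 + U₀² sinh²(κa) / (4E(U₀ − E))]⁻¹ = 1/14.31 = 0.0699.

T = 0.0699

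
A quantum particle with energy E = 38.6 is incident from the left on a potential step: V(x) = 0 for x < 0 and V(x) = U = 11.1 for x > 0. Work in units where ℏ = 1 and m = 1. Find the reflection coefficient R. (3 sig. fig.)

R = 0.00715

The wavenumbers are k₁ = √(2mE)/ℏ = 8.786 on the left and k₂ = √(2m(E − U))/ℏ = 7.416 on the right.
Matching ψ and ψ′ at x = 0 gives r = (k₁ − k₂)/(k₁ + k₂), so R = r² = 0.007151 and T = 1 − R = 0.9928.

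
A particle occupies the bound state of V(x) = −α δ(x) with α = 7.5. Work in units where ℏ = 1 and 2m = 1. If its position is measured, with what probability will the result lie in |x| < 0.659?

P = 0.993

The normalised bound state is ψ = √κ e^{−κ|x|} with κ = mα/ℏ² = 3.750.
P(|x| < d) = ∫_{−d}^{d} κ e^{−2κ|x|} dx = 1 − e^{−2κd} = 1 − e^{−4.943} = 0.9929.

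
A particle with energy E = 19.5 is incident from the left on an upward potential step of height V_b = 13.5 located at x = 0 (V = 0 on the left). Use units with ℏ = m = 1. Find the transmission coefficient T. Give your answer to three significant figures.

On each side the TISE gives plane waves with k = √(2m(E − V))/ℏ: k₁ = √(2·1·19.5) = 6.245, k₂ = √(2·1·6) = 3.464.
Matching ψ and ψ′ at x = 0 gives r = (k₁ − k₂)/(k₁ + k₂), so R = r² = 0.08204 and T = 1 − R = 0.9180.

T = 0.918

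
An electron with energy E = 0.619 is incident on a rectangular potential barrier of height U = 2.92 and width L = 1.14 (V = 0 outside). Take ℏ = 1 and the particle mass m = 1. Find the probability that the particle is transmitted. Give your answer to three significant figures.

T = 0.0200

E < U: inside the barrier ψ ∝ e^{±κx} with κ = √(2m(U − E))/ℏ = 2.145.
κL = 2.446, sinh(κL) = 5.725.
Matching ψ, ψ′ at both faces gives T = [1 + U² sinh²(κL) / (4E(U − E))]⁻¹ = 1/50.05 = 0.0200.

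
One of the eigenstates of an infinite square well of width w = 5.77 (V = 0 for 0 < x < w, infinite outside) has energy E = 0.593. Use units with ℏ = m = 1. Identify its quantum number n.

From E_n = n²π²ℏ²/(2mw²) invert to n = √(2mw²E)/(πℏ).
n = (5.77/π) × √(2 × 1 × 0.593) = 2.000 → n = 2.

n = 2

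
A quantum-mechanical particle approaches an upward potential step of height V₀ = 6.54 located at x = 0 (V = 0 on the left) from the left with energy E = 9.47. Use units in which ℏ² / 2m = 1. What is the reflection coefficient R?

On each side the TISE gives plane waves with k = √(2m(E − V))/ℏ: k₁ = √(2·½·9.47) = 3.077, k₂ = √(2·½·2.93) = 1.712.
Continuity of ψ and ψ′ at the step yields the reflection amplitude r = (k₁ − k₂)/(k₁ + k₂) = 0.2852; thus R = |r|² = 0.08131, T = 0.9187.

R = 0.0813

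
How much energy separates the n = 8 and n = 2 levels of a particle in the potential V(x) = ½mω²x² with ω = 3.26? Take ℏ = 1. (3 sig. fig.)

E_n = ℏω(n + ½), so ΔE = (8 − 2) ℏω = 6 × 3.26 = 19.56.

ΔE = 19.6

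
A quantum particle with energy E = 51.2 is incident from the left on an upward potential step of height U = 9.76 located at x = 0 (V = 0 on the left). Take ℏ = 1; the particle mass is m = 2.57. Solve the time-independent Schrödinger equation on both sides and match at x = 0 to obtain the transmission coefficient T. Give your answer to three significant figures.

The wavenumbers are k₁ = √(2mE)/ℏ = 16.22 on the left and k₂ = √(2m(E − U))/ℏ = 14.59 on the right.
Continuity of ψ and ψ′ at the step yields the reflection amplitude r = (k₁ − k₂)/(k₁ + k₂) = 0.05282; thus R = |r|² = 0.002790, T = 0.9972.

T = 0.997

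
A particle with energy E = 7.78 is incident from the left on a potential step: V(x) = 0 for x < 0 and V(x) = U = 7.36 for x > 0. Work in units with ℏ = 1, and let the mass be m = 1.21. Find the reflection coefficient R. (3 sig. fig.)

The wavenumbers are k₁ = √(2mE)/ℏ = 4.339 on the left and k₂ = √(2m(E − U))/ℏ = 1.008 on the right.
Matching ψ and ψ′ at x = 0 gives r = (k₁ − k₂)/(k₁ + k₂), so R = r² = 0.3880 and T = 1 − R = 0.6120.

R = 0.388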